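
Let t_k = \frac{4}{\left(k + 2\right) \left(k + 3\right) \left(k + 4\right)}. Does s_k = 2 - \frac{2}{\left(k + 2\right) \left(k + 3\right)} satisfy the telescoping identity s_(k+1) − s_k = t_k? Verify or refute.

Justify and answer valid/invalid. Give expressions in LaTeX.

s_(k+1) = 2 - 2/((k + 3)*(k + 4))
s_(k+1) − s_k = 4/(k**3 + 9*k**2 + 26*k + 24)
(s_(k+1) − s_k) − t_k = 0

Valid — Δs_k = t_k.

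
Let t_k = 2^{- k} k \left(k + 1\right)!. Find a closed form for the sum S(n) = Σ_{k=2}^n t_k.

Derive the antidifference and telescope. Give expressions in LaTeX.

t_(k+1)/t_k = (k + 1)*(k + 2)/(2*k).
A = k/2 + 1, B = 1, C = k.
Need (k/2 + 1)·f(k+1) − (1)·f(k) = k.
deg f ≤ 0 (via 1,0,1).
A polynomial solution: f(k) = 2.
So s_k = (B(k−1)f/C)·t_k = (2/k)·t_k = 2**(1 - k)*factorial(k + 1).
Verify: k*factorial(k + 1)/2**k matches t_k.
Σ_(k=2)^n t_k = s_(n+1) − s_(2) = (factorial(n + 2)/2**n) − (3), i.e. -3 + factorial(n + 2)/2**n.

S(n) = -3 + 2^{- n} \left(n + 2\right)!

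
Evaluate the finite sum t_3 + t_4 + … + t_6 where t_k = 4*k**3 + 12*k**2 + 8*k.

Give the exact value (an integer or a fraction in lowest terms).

Σ = 2904

Ratio r(k) = (k + 3)/k.
Normal form (A,B,C) = (1, 1, k**3 + 3*k**2 + 2*k).
Need (1)·f(k+1) − (1)·f(k) = k**3 + 3*k**2 + 2*k.
From deg A=0, deg B=0, deg C=3: d=4.
Match coefficients ⇒ f(k) = k*(k - 1)*(k + 1)*(k + 2)/4.
Certificate R = B(k−1)f/C = (k - 1)/4 gives s_k = k*(k**3 + 2*k**2 - k - 2).
Check: Δs_k = 4*k*(k**2 + 3*k + 2). ✓
Telescoping: Σ = s_(7) − s_(3) = 3024 − (120) = 2904.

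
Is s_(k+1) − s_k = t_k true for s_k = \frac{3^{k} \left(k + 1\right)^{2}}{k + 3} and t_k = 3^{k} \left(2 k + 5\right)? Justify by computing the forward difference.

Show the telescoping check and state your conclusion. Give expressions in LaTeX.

Invalid: residual \frac{4 \cdot 3^{k} \left(- k^{2} - 5 k - 7\right)}{k^{2} + 7 k + 12} ≠ 0.

s_(k+1) = 3**(k + 1)*(k + 2)**2/(k + 4)
s_(k+1) − s_k = 3**k*(2*k**3 + 15*k**2 + 39*k + 32)/(k**2 + 7*k + 12)
(s_(k+1) − s_k) − t_k = 4*3**k*(-k**2 - 5*k - 7)/(k**2 + 7*k + 12)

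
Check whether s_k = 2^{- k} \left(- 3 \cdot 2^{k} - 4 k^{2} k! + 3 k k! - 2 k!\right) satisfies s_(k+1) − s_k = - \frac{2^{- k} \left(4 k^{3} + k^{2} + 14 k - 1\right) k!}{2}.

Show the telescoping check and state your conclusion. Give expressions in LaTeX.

valid (s_(k+1) − s_k reduces to t_k)

s_(k+1) = -(6*2**k + 4*k**3*factorial(k) + 9*k**2*factorial(k) + 8*k*factorial(k) + 3*factorial(k))/(2*2**k)
s_(k+1) − s_k = -(4*k**3 + k**2 + 14*k - 1)*factorial(k)/(2*2**k)
(s_(k+1) − s_k) − t_k = 0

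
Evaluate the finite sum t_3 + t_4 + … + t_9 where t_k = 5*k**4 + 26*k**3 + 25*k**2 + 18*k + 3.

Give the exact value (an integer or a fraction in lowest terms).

Σ = 136773

Compute t_(k+1)/t_k: get (5*k**4 + 46*k**3 + 133*k**2 + 166*k + 77)/(5*k**4 + 26*k**3 + 25*k**2 + 18*k + 3).
Factor: A=1; B=1; C=k**4 + 26*k**3/5 + 5*k**2 + 18*k/5 + 3/5.
Solve (1)·f(k+1) − (1)·f(k) = k**4 + 26*k**3/5 + 5*k**2 + 18*k/5 + 3/5.
deg f ≤ 5 (via 0,0,4).
A polynomial solution: f(k) = k*(k**4 + 4*k**3 - 3*k**2 + 3*k - 2)/5.
Certificate R = B(k−1)f/C = k*(k**4 + 4*k**3 - 3*k**2 + 3*k - 2)/(5*k**4 + 26*k**3 + 25*k**2 + 18*k + 3) gives s_k = k*(k**4 + 4*k**3 - 3*k**2 + 3*k - 2).
s_(k+1) − s_k = 5*k**4 + 26*k**3 + 25*k**2 + 18*k + 3 = t_k.
Σ_(k=3)^(9) t_k = s_(10) − s_(3) = 137280 − (507) = 136773.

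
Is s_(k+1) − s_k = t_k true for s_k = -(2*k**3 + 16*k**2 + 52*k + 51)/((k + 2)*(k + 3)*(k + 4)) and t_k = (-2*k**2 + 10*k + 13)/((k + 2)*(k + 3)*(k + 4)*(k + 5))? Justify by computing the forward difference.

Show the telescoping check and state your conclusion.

s_(k+1) = (-52*k - 2*(k + 1)**3 - 16*(k + 1)**2 - 103)/((k + 3)*(k + 4)*(k + 5))
s_(k+1) − s_k = (-2*k**2 + 10*k + 13)/(k**4 + 14*k**3 + 71*k**2 + 154*k + 120)
(s_(k+1) − s_k) − t_k = 0

valid; difference matches t_k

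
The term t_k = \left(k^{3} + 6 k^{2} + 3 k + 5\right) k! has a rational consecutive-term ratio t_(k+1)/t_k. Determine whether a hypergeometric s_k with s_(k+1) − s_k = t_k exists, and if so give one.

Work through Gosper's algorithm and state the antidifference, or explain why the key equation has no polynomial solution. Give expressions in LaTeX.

s_k = \left(k^{2} + 4 k - 4\right) k!

Compute t_(k+1)/t_k: get (k**4 + 10*k**3 + 27*k**2 + 33*k + 15)/(k**3 + 6*k**2 + 3*k + 5).
Factor: A=k + 1; B=1; C=k**3 + 6*k**2 + 3*k + 5.
f must satisfy (k + 1)·f(k+1) − (1)·f(k) = k**3 + 6*k**2 + 3*k + 5.
Degrees (1,0,3) ⇒ d ≤ 2.
Solving with deg f ≤ 2: f(k) = k**2 + 4*k - 4.
So s_k = (B(k−1)f/C)·t_k = ((k**2 + 4*k - 4)/(k**3 + 6*k**2 + 3*k + 5))·t_k = (k**2 + 4*k - 4)*factorial(k).
Δs = (k**3 + 6*k**2 + 3*k + 5)*factorial(k), as required.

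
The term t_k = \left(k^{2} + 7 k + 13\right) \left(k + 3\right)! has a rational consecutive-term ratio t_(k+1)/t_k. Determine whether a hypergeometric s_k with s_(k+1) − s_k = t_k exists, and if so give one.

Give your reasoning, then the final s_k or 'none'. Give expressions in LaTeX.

s_k = \left(k + 3\right) \left(k + 3\right)!

The ratio is (k + 4)*(7*k + (k + 1)**2 + 20)/(k**2 + 7*k + 13).
Gosper form: A/B · C(k+1)/C(k) with A=k + 4, B=1, C=k**2 + 7*k + 13.
Solve (k + 4)·f(k+1) − (1)·f(k) = k**2 + 7*k + 13.
Bound: deg f ≤ 1.
A polynomial solution: f(k) = k + 3.
So s_k = (B(k−1)f/C)·t_k = ((k + 3)/(k**2 + 7*k + 13))·t_k = (k + 3)*factorial(k + 3).
s_(k+1) − s_k = (k**2 + 7*k + 13)*factorial(k + 3) = t_k.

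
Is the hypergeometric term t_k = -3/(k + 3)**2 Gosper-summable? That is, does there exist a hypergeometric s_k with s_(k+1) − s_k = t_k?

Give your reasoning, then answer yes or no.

Ratio r(k) = (k + 3)**2/(k + 4)**2.
So A=k**2 + 6*k + 9 and B=k**2 + 8*k + 16, with C=1.
Set up (k**2 + 6*k + 9)·f(k+1) − (k**2 + 6*k + 9)·f(k) − (1) = 0.
Bound: deg f ≤ 0.
Put f(k) = c0: A·f(k+1) − B(k−1)·f(k) − C = -1; need -1 = 0 — inconsistent ⇒ no f, not summable.

No; the coefficient equations for f are inconsistent.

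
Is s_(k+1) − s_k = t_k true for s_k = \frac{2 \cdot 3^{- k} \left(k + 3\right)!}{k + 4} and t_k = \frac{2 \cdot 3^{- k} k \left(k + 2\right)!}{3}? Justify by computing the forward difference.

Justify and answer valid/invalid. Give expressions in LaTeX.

Invalid: residual - \frac{2 \cdot 3^{- k} \left(k^{2} + 4 k - 3\right) \left(k + 2\right)!}{3 \left(k + 4\right) \left(k + 5\right)} ≠ 0.

s_(k+1) = 2*factorial(k + 4)/(3*3**k*(k + 5))
s_(k+1) − s_k = 2*(k**2 + 5*k + 1)*factorial(k + 3)/(3*3**k*(k + 4)*(k + 5))
(s_(k+1) − s_k) − t_k = -2*(k**2 + 4*k - 3)*factorial(k + 2)/(3*3**k*(k + 4)*(k + 5))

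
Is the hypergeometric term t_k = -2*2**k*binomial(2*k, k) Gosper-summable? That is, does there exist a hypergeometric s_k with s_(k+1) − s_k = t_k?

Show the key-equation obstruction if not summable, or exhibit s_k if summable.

Compute t_(k+1)/t_k: get 4*(2*k + 1)/(k + 1).
Gosper form: A/B · C(k+1)/C(k) with A=8*k + 4, B=k + 1, C=1.
Set up (8*k + 4)·f(k+1) − (k)·f(k) − (1) = 0.
d = -1 from the (1,1,0) case.
deg f ≤ -1 is impossible — no certificate.

No — t_k has no hypergeometric antidifference.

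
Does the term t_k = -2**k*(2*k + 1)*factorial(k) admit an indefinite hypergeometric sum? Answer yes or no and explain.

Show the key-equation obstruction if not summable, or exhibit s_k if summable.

Compute t_(k+1)/t_k: get 2*(k + 1)*(2*k + 3)/(2*k + 1).
So A=2*k + 2 and B=1, with C=k + 1/2.
f must satisfy (2*k + 2)·f(k+1) − (1)·f(k) = k + 1/2.
From deg A=1, deg B=0, deg C=1: d=0.
Solve for f: f(k) = 1/2 (degree 0 ≤ 0).
R(k) = B(k−1)·f(k)/C(k) = 1/(2*k + 1); s_k = R·t_k = -2**k*factorial(k).
s_(k+1) − s_k = -2**k*(2*k + 1)*factorial(k) = t_k.

Yes. s_k = -2**k*factorial(k).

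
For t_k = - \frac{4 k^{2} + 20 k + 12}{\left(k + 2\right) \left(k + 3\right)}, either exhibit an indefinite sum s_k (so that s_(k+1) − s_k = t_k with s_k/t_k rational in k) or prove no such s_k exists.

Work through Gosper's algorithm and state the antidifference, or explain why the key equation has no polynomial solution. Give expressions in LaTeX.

s_k = - \frac{2 k \left(2 k + 1\right)}{k + 2}

Compute t_(k+1)/t_k: get (k + 2)*(5*k + (k + 1)**2 + 8)/((k + 4)*(k**2 + 5*k + 3)).
Factor: A=k + 2; B=k + 4; C=k**2 + 5*k + 3.
Solve (k + 2)·f(k+1) − (k + 3)·f(k) = k**2 + 5*k + 3.
deg f ≤ 2 (via 1,1,2).
A polynomial solution: f(k) = k*(2*k + 1)/2.
Get s_k = R·t_k = -2*k*(2*k + 1)/(k + 2) with R(k) = B(k−1)f(k)/C(k) = k*(k + 3)*(2*k + 1)/(2*(k**2 + 5*k + 3)).
Δs = 4*(-k**2 - 5*k - 3)/(k**2 + 5*k + 6), as required.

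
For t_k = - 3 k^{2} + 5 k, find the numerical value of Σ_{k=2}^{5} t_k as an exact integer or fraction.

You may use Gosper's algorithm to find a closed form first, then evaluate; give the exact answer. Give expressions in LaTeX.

Σ = -92

The ratio is (3*k**2 + k - 2)/(k*(3*k - 5)).
A = 1, B = 1, C = k**2 - 5*k/3.
Key eq: (1)·f(k+1) = (1)·f(k) + (k**2 - 5*k/3).
From deg A=0, deg B=0, deg C=2: d=3.
Solving with deg f ≤ 3: f(k) = k*(k - 3)*(k - 1)/3.
So s_k = (B(k−1)f/C)·t_k = ((k - 3)*(k - 1)/(3*k - 5))·t_k = k*(-k**2 + 4*k - 3).
s_(k+1) − s_k = k*(5 - 3*k) = t_k.
Σ_(k=2)^(5) t_k = s_(6) − s_(2) = -90 − (2) = -92.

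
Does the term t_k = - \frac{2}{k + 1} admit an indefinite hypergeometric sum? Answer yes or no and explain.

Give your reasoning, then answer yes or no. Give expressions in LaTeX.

No; the coefficient equations for f are inconsistent.

t_(k+1)/t_k = (k + 1)/(k + 2).
A = k + 1, B = k + 2, C = 1.
Key eq: (k + 1)·f(k+1) = (k + 1)·f(k) + (1).
deg f ≤ 0 (via 1,1,0).
f = c0 ⇒ A·f(k+1) − B(k−1)·f(k) − C = -1. The system {-1 = 0} is inconsistent; no antidifference.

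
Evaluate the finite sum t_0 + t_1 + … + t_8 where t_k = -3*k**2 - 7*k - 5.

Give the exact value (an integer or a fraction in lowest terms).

Σ = -909

t_(k+1)/t_k = (3*k**2 + 13*k + 15)/(3*k**2 + 7*k + 5).
A = 1, B = 1, C = k**2 + 7*k/3 + 5/3.
Set up (1)·f(k+1) − (1)·f(k) − (k**2 + 7*k/3 + 5/3) = 0.
deg f ≤ 3 (via 0,0,2).
Match coefficients ⇒ f(k) = k*(k**2 + 2*k + 2)/3.
Get s_k = R·t_k = k*(-k**2 - 2*k - 2) with R(k) = B(k−1)f(k)/C(k) = k*(k**2 + 2*k + 2)/(3*k**2 + 7*k + 5).
Δs = -3*k**2 - 7*k - 5, as required.
Sum = s_(9) − s_(0); s_(9) = -909, s_(0) = 0 ⇒ -909.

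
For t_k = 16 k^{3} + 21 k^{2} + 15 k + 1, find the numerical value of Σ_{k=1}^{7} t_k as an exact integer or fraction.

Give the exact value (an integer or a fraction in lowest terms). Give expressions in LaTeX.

The ratio is (16*k**3 + 69*k**2 + 105*k + 53)/(16*k**3 + 21*k**2 + 15*k + 1).
Gosper form: A/B · C(k+1)/C(k) with A=1, B=1, C=k**3 + 21*k**2/16 + 15*k/16 + 1/16.
f must satisfy (1)·f(k+1) − (1)·f(k) = k**3 + 21*k**2/16 + 15*k/16 + 1/16.
d = 4 from the (0,0,3) case.
Coefficient equations give f(k) = k*(4*k**3 - k**2 + k - 3)/16.
Certificate R = B(k−1)f/C = k*(4*k**3 - k**2 + k - 3)/(16*k**3 + 21*k**2 + 15*k + 1) gives s_k = k*(4*k**3 - k**2 + k - 3).
s_(k+1) − s_k = 16*k**3 + 21*k**2 + 15*k + 1 = t_k.
Evaluate s at k=8 and k=1: 15912 and 1; difference 15911.

Σ = 15911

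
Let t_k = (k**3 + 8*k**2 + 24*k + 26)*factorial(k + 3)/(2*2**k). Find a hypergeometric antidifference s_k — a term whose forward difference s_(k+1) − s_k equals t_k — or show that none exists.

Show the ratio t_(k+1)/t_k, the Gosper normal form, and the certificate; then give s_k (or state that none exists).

t_(k+1)/t_k = (k**4 + 15*k**3 + 87*k**2 + 231*k + 236)/(2*(k**3 + 8*k**2 + 24*k + 26)).
So A=k/2 + 2 and B=1, with C=k**3 + 8*k**2 + 24*k + 26.
Key eq: (k/2 + 2)·f(k+1) = (1)·f(k) + (k**3 + 8*k**2 + 24*k + 26).
Bound: deg f ≤ 2.
Solving with deg f ≤ 2: f(k) = 2*(k + 1)*(k + 3).
R(k) = B(k−1)·f(k)/C(k) = 2*(k + 1)*(k + 3)/(k**3 + 8*k**2 + 24*k + 26); s_k = R·t_k = (k + 1)*(k + 3)*factorial(k + 3)/2**k.
Δs = (k**3 + 8*k**2 + 24*k + 26)*factorial(k + 3)/(2*2**k), as required.

s_k = (k + 1)*(k + 3)*factorial(k + 3)/2**k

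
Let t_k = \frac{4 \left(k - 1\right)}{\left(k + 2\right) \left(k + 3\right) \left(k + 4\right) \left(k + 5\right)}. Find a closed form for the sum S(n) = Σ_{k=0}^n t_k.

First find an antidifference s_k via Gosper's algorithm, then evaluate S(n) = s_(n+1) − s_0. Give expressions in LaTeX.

t_(k+1)/t_k = k*(k + 2)/((k - 1)*(k + 6)).
So A=k + 2 and B=k + 6, with C=k - 1.
Need (k + 2)·f(k+1) − (k + 5)·f(k) = k - 1.
From deg A=1, deg B=1, deg C=1: d=3.
Solving with deg f ≤ 3: f(k) = -k/2.
Get s_k = R·t_k = -2*k/((k + 2)*(k + 3)*(k + 4)) with R(k) = B(k−1)f(k)/C(k) = -k*(k + 5)/(2*(k - 1)).
Check: Δs_k = 4*(k - 1)/(k**4 + 14*k**3 + 71*k**2 + 154*k + 120). ✓
Evaluate: s_(n+1) = 2*(-n - 1)/(n**3 + 12*n**2 + 47*n + 60); subtract s_(0) = 0 ⇒ S(n) = 2*(-n - 1)/(n**3 + 12*n**2 + 47*n + 60).

S(n) = \frac{2 \left(- n - 1\right)}{n^{3} + 12 n^{2} + 47 n + 60}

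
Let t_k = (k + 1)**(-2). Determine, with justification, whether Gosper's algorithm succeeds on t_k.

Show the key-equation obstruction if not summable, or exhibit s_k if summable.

No; the coefficient equations for f are inconsistent.

r(k) = (k + 1)**2/(k + 2)**2 after simplifying.
Gosper form: A/B · C(k+1)/C(k) with A=k**2 + 2*k + 1, B=k**2 + 4*k + 4, C=1.
Need (k**2 + 2*k + 1)·f(k+1) − (k**2 + 2*k + 1)·f(k) = 1.
deg f ≤ 0 (via 2,2,0).
f = c0 ⇒ A·f(k+1) − B(k−1)·f(k) − C = -1. The system {-1 = 0} is inconsistent; no antidifference.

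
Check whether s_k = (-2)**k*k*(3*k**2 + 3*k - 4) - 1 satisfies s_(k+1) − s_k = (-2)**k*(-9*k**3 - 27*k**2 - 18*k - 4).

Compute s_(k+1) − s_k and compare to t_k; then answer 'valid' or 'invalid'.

s_(k+1) = (-2)**(k + 1)*(k + 1)*(3*k + 3*(k + 1)**2 - 1) - 1
s_(k+1) − s_k = (-2)**k*(-9*k**3 - 27*k**2 - 18*k - 4)
(s_(k+1) − s_k) − t_k = 0

Valid: the claim telescopes to t_k.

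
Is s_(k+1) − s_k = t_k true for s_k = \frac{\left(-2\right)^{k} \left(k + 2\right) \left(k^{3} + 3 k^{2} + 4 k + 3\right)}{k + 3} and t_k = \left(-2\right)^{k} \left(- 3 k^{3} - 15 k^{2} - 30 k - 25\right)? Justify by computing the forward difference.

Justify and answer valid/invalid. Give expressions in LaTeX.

s_(k+1) = (-2)**(k + 1)*(k**4 + 9*k**3 + 31*k**2 + 50*k + 33)/(k + 4)
s_(k+1) − s_k = (-2)**k*(-3*k**5 - 33*k**4 - 146*k**3 - 337*k**2 - 416*k - 222)/(k**2 + 7*k + 12)
(s_(k+1) − s_k) − t_k = (-2)**k*(3*k**4 + 25*k**3 + 78*k**2 + 119*k + 78)/(k**2 + 7*k + 12)

Invalid: residual \frac{\left(-2\right)^{k} \left(3 k^{4} + 25 k^{3} + 78 k^{2} + 119 k + 78\right)}{k^{2} + 7 k + 12} ≠ 0.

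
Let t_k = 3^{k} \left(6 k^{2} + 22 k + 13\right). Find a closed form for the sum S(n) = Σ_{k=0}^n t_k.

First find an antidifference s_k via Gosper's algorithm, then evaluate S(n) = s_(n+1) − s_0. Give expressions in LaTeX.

S(n) = 9 \cdot 3^{n} n^{2} + 24 \cdot 3^{n} n + 12 \cdot 3^{n} + 1

The ratio is 3*(6*k**2 + 34*k + 41)/(6*k**2 + 22*k + 13).
So A=3 and B=1, with C=k**2 + 11*k/3 + 13/6.
Need (3)·f(k+1) − (1)·f(k) = k**2 + 11*k/3 + 13/6.
deg f ≤ 2 (via 0,0,2).
Match coefficients ⇒ f(k) = (k + 1)*(3*k - 1)/6.
Then R = B(k−1)f/C = (k + 1)*(3*k - 1)/(6*k**2 + 22*k + 13), so s_k = R(k)·t_k = 3**k*(3*k**2 + 2*k - 1).
Check: Δs_k = 3**k*(6*k**2 + 22*k + 13). ✓
Σ_(k=0)^n t_k = s_(n+1) − s_(0) = (3**(n + 1)*(3*n**2 + 8*n + 4)) − (-1), i.e. 9*3**n*n**2 + 24*3**n*n + 12*3**n + 1.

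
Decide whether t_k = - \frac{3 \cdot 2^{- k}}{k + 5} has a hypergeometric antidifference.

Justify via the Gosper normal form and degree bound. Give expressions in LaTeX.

No — key equation has no polynomial f.

Compute t_(k+1)/t_k: get (k + 5)/(2*(k + 6)).
Factor: A=k/2 + 5/2; B=k + 6; C=1.
Key eq: (k/2 + 5/2)·f(k+1) = (k + 5)·f(k) + (1).
d = -1 from the (1,1,0) case.
Bound -1 < 0, so the key equation has no polynomial solution.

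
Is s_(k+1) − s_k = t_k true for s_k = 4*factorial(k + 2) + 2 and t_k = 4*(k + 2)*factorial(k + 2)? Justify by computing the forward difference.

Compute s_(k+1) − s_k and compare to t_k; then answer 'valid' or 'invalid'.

s_(k+1) = 4*factorial(k + 3) + 2
s_(k+1) − s_k = 4*(k + 2)*factorial(k + 2)
(s_(k+1) − s_k) − t_k = 0

valid; difference matches t_k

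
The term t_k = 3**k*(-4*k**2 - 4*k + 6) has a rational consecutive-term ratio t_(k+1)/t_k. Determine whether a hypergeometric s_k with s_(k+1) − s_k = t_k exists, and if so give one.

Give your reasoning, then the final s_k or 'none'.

t_(k+1)/t_k = 3*(2*k**2 + 6*k + 1)/(2*k**2 + 2*k - 3).
Normal form (A,B,C) = (3, 1, k**2 + k - 3/2).
Need (3)·f(k+1) − (1)·f(k) = k**2 + k - 3/2.
Degrees (0,0,2) ⇒ d ≤ 2.
Match coefficients ⇒ f(k) = k*(k - 2)/2.
Certificate R = B(k−1)f/C = k*(k - 2)/(2*k**2 + 2*k - 3) gives s_k = 2*3**k*k*(2 - k).
Verify: 3**k*(-4*k**2 - 4*k + 6) matches t_k.

s_k = 2*3**k*k*(2 - k)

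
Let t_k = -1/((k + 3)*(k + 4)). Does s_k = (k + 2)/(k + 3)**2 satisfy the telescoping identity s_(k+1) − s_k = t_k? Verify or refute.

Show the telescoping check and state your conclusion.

Invalid: residual (2*k + 7)/(k**4 + 14*k**3 + 73*k**2 + 168*k + 144) ≠ 0.

s_(k+1) = (k + 3)/(k + 4)**2
s_(k+1) − s_k = (-(k + 2)*(k + 4)**2 + (k + 3)**3)/((k + 3)**2*(k + 4)**2)
(s_(k+1) − s_k) − t_k = (2*k + 7)/(k**4 + 14*k**3 + 73*k**2 + 168*k + 144)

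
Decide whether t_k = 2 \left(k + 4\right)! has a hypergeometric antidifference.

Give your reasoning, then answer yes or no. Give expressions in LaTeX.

No. Not Gosper-summable.

Step 1: r(k) = k + 5.
Factor: A=k + 5; B=1; C=1.
Key eq: (k + 5)·f(k+1) = (1)·f(k) + (1).
From deg A=1, deg B=0, deg C=0: d=-1.
Negative degree bound (-1): no f exists, t_k not Gosper-summable.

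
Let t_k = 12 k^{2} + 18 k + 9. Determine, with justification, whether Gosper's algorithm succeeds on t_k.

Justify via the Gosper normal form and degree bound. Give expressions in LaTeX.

r(k) = (4*k**2 + 14*k + 13)/(4*k**2 + 6*k + 3) after simplifying.
Take A(k)=1, B(k)=1, C(k)=k**2 + 3*k/2 + 3/4.
Need (1)·f(k+1) − (1)·f(k) = k**2 + 3*k/2 + 3/4.
Bound: deg f ≤ 3.
Match coefficients ⇒ f(k) = k*(4*k**2 + 3*k + 2)/12.
Then R = B(k−1)f/C = k*(4*k**2 + 3*k + 2)/(3*(4*k**2 + 6*k + 3)), so s_k = R(k)·t_k = k*(4*k**2 + 3*k + 2).
Verify: 12*k**2 + 18*k + 9 matches t_k.

Yes. s_k = k \left(4 k^{2} + 3 k + 2\right).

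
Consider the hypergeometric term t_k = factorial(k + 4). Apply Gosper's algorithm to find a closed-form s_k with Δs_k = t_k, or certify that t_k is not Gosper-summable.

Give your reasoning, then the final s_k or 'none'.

The ratio is k + 5.
Take A(k)=k + 5, B(k)=1, C(k)=1.
Set up (k + 5)·f(k+1) − (1)·f(k) − (1) = 0.
d = -1 from the (1,0,0) case.
Negative degree bound (-1): no f exists, t_k not Gosper-summable.

none — t_k is not Gosper-summable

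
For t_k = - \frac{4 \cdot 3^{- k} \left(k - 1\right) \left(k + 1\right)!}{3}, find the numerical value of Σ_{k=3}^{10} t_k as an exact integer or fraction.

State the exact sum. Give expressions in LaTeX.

Step 1: r(k) = k*(k + 2)/(3*(k - 1)).
Normal form (A,B,C) = (k/3 + 2/3, 1, k - 1).
Key eq: (k/3 + 2/3)·f(k+1) = (1)·f(k) + (k - 1).
deg f ≤ 0 (via 1,0,1).
Solve for f: f(k) = 3 (degree 0 ≤ 0).
So s_k = (B(k−1)f/C)·t_k = (3/(k - 1))·t_k = -4*factorial(k + 1)/3**k.
Verify: -4*(k - 1)*factorial(k + 1)/(3*3**k) matches t_k.
Telescoping: Σ = s_(11) − s_(3) = -7884800/729 − (-32/9) = -7882208/729.

Σ = -7882208/729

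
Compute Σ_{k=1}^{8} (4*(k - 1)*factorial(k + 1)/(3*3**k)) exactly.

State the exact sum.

Σ = 178552/243

r(k) = k*(k + 2)/(3*(k - 1)) after simplifying.
Factor: A=k/3 + 2/3; B=1; C=k - 1.
Key eq: (k/3 + 2/3)·f(k+1) = (1)·f(k) + (k - 1).
d = 0 from the (1,0,1) case.
Solve for f: f(k) = 3 (degree 0 ≤ 0).
Then R = B(k−1)f/C = 3/(k - 1), so s_k = R(k)·t_k = 4*factorial(k + 1)/3**k.
Δs = 4*(k - 1)*factorial(k + 1)/(3*3**k), as required.
Telescoping: Σ = s_(9) − s_(1) = 179200/243 − (8/3) = 178552/243.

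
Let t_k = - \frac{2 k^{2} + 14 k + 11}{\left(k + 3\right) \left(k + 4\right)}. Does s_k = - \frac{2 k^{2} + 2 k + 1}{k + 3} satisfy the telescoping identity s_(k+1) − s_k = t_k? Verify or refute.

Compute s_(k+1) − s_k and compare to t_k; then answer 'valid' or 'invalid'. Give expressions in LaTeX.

s_(k+1) = (-2*k**2 - 6*k - 5)/(k + 4)
s_(k+1) − s_k = (-2*k**2 - 14*k - 11)/(k**2 + 7*k + 12)
(s_(k+1) − s_k) − t_k = 0

valid; difference matches t_k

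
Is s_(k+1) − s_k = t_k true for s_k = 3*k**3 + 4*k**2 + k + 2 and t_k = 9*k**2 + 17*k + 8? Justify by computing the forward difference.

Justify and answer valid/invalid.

s_(k+1) = 3*k**3 + 13*k**2 + 18*k + 10
s_(k+1) − s_k = 9*k**2 + 17*k + 8
(s_(k+1) − s_k) − t_k = 0

valid (s_(k+1) − s_k reduces to t_k)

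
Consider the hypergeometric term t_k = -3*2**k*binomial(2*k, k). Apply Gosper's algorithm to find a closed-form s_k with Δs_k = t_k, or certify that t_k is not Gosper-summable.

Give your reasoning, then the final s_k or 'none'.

not Gosper-summable; s_k does not exist

Ratio r(k) = 4*(2*k + 1)/(k + 1).
Gosper form: A/B · C(k+1)/C(k) with A=8*k + 4, B=k + 1, C=1.
Need (8*k + 4)·f(k+1) − (k)·f(k) = 1.
Degrees (1,1,0) ⇒ d ≤ -1.
Bound -1 < 0, so the key equation has no polynomial solution.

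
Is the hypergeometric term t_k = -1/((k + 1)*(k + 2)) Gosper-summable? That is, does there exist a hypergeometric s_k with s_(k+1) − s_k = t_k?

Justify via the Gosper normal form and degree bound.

Ratio r(k) = (k + 1)/(k + 3).
A = k + 1, B = k + 3, C = 1.
Key eq: (k + 1)·f(k+1) = (k + 2)·f(k) + (1).
Degrees (1,1,0) ⇒ d ≤ 1.
Solve for f: f(k) = k (degree 1 ≤ 1).
Then R = B(k−1)f/C = k*(k + 2), so s_k = R(k)·t_k = -k/(k + 1).
Check: Δs_k = -1/(k**2 + 3*k + 2). ✓

Yes. s_k = -k/(k + 1).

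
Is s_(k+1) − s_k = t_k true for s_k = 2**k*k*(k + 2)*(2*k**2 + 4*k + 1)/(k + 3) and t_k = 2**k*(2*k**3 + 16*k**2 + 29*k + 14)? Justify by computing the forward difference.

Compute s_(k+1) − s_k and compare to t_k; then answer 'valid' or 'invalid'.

Invalid: residual 2**k*(-2*k**4 - 20*k**3 - 73*k**2 - 100*k - 42)/(k**2 + 7*k + 12) ≠ 0.

s_(k+1) = 2**(k + 1)*(k + 1)*(k + 3)*(4*k + 2*(k + 1)**2 + 5)/(k + 4)
s_(k+1) − s_k = 2**k*(2*k**5 + 28*k**4 + 145*k**3 + 336*k**2 + 346*k + 126)/(k**2 + 7*k + 12)
(s_(k+1) − s_k) − t_k = 2**k*(-2*k**4 - 20*k**3 - 73*k**2 - 100*k - 42)/(k**2 + 7*k + 12)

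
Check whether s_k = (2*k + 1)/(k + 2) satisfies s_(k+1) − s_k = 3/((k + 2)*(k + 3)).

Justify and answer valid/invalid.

valid; difference matches t_k

s_(k+1) = (2*k + 3)/(k + 3)
s_(k+1) − s_k = 3/(k**2 + 5*k + 6)
(s_(k+1) − s_k) − t_k = 0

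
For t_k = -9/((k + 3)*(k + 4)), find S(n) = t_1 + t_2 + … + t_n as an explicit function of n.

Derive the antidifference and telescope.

The ratio is (k + 3)/(k + 5).
So A=k + 3 and B=k + 5, with C=1.
f must satisfy (k + 3)·f(k+1) − (k + 4)·f(k) = 1.
Degrees (1,1,0) ⇒ d ≤ 1.
A polynomial solution: f(k) = k/3.
Certificate R = B(k−1)f/C = k*(k + 4)/3 gives s_k = -3*k/(k + 3).
Δs = -9/(k**2 + 7*k + 12), as required.
Σ_(k=1)^n t_k = s_(n+1) − s_(1) = (3*(-n - 1)/(n + 4)) − (-3/4), i.e. -9*n/(4*n + 16).

S(n) = -9*n/(4*n + 16)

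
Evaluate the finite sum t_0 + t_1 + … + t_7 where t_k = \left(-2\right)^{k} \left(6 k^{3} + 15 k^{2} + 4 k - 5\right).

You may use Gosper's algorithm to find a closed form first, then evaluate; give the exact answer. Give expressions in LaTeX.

r(k) = 2*(-6*k**3 - 33*k**2 - 52*k - 20)/(6*k**3 + 15*k**2 + 4*k - 5) after simplifying.
So A=-2 and B=1, with C=k**3 + 5*k**2/2 + 2*k/3 - 5/6.
Solve (-2)·f(k+1) − (1)·f(k) = k**3 + 5*k**2/2 + 2*k/3 - 5/6.
Bound: deg f ≤ 3.
Solving with deg f ≤ 3: f(k) = -(2*k**3 + k**2 - 4*k - 1)/6.
Certificate R = B(k−1)f/C = -(2*k**3 + k**2 - 4*k - 1)/((k + 1)*(6*k**2 + 9*k - 5)) gives s_k = (-2)**k*(-2*k**3 - k**2 + 4*k + 1).
Δs = (-2)**k*(6*k**3 + 15*k**2 + 4*k - 5), as required.
Telescoping: Σ = s_(8) − s_(0) = -270080 − (1) = -270081.

Σ = -270081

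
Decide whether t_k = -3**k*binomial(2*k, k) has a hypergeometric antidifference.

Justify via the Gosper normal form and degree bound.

r(k) = 6*(2*k + 1)/(k + 1) after simplifying.
Take A(k)=12*k + 6, B(k)=k + 1, C(k)=1.
Key eq: (12*k + 6)·f(k+1) = (k)·f(k) + (1).
Degrees (1,1,0) ⇒ d ≤ -1.
d = -1 < 0 ⇒ no nonzero polynomial f; not summable.

No. Not Gosper-summable.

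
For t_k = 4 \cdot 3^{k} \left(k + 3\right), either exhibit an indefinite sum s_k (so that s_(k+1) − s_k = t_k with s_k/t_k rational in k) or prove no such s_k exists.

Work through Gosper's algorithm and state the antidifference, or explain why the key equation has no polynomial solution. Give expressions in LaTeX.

s_k = 3^{k} \left(2 k + 3\right)

Step 1: r(k) = 3*(k + 4)/(k + 3).
Gosper form: A/B · C(k+1)/C(k) with A=3, B=1, C=k + 3.
Need (3)·f(k+1) − (1)·f(k) = k + 3.
deg f ≤ 1 (via 0,0,1).
Coefficient equations give f(k) = (2*k + 3)/4.
Then R = B(k−1)f/C = (2*k + 3)/(4*(k + 3)), so s_k = R(k)·t_k = 3**k*(2*k + 3).
Δs = 4*3**k*(k + 3), as required.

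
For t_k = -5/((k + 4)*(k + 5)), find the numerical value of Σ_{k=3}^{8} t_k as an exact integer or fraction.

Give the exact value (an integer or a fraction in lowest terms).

t_(k+1)/t_k = (k + 4)/(k + 6).
Normal form (A,B,C) = (k + 4, k + 6, 1).
Need (k + 4)·f(k+1) − (k + 5)·f(k) = 1.
Bound: deg f ≤ 1.
Solving with deg f ≤ 1: f(k) = k/4.
So s_k = (B(k−1)f/C)·t_k = (k*(k + 5)/4)·t_k = -5*k/(4*k + 16).
Verify: -5/(k**2 + 9*k + 20) matches t_k.
Σ_(k=3)^(8) t_k = s_(9) − s_(3) = -45/52 − (-15/28) = -30/91.

Σ = -30/91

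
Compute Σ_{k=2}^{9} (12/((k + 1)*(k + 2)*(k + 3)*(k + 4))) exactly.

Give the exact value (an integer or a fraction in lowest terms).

Σ = 46/715

Ratio r(k) = (k + 1)/(k + 5).
Gosper form: A/B · C(k+1)/C(k) with A=k + 1, B=k + 5, C=1.
f must satisfy (k + 1)·f(k+1) − (k + 4)·f(k) = 1.
Bound: deg f ≤ 3.
Solving with deg f ≤ 3: f(k) = k*(k**2 + 6*k + 11)/18.
Get s_k = R·t_k = 2*k*(k**2 + 6*k + 11)/(3*(k + 1)*(k + 2)*(k + 3)) with R(k) = B(k−1)f(k)/C(k) = k*(k + 4)*(k**2 + 6*k + 11)/18.
s_(k+1) − s_k = 12/(k**4 + 10*k**3 + 35*k**2 + 50*k + 24) = t_k.
Sum = s_(10) − s_(2); s_(10) = 95/143, s_(2) = 3/5 ⇒ 46/715.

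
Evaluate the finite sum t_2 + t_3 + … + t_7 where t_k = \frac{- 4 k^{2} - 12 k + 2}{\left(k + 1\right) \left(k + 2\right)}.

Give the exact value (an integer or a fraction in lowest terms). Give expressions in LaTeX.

The ratio is (k + 1)*(6*k + 2*(k + 1)**2 + 5)/((k + 3)*(2*k**2 + 6*k - 1)).
Gosper form: A/B · C(k+1)/C(k) with A=k + 1, B=k + 3, C=k**2 + 3*k - 1/2.
Set up (k + 1)·f(k+1) − (k + 2)·f(k) − (k**2 + 3*k - 1/2) = 0.
Bound: deg f ≤ 2.
Solving with deg f ≤ 2: f(k) = k*(2*k - 3)/2.
Certificate R = B(k−1)f/C = k*(k + 2)*(2*k - 3)/(2*k**2 + 6*k - 1) gives s_k = 2*k*(3 - 2*k)/(k + 1).
Verify: 2*(-2*k**2 - 6*k + 1)/(k**2 + 3*k + 2) matches t_k.
Sum = s_(8) − s_(2); s_(8) = -208/9, s_(2) = -4/3 ⇒ -196/9.

Σ = -196/9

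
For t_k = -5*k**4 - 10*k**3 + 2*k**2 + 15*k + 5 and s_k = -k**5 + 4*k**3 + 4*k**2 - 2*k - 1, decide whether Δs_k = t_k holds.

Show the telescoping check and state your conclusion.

valid; difference matches t_k

s_(k+1) = -2*k - (k + 1)**5 + 4*(k + 1)**3 + 4*(k + 1)**2 - 3
s_(k+1) − s_k = -5*k**4 - 10*k**3 + 2*k**2 + 15*k + 5
(s_(k+1) − s_k) − t_k = 0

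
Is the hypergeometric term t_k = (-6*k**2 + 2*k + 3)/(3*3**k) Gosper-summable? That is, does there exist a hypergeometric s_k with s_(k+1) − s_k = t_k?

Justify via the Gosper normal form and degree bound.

Compute t_(k+1)/t_k: get (6*k**2 + 10*k + 1)/(3*(6*k**2 - 2*k - 3)).
Take A(k)=1/3, B(k)=1, C(k)=k**2 - k/3 - 1/2.
Set up (1/3)·f(k+1) − (1)·f(k) − (k**2 - k/3 - 1/2) = 0.
d = 2 from the (0,0,2) case.
Match coefficients ⇒ f(k) = -(3*k**2 + 2*k + 1)/2.
Get s_k = R·t_k = (3*k**2 + 2*k + 1)/3**k with R(k) = B(k−1)f(k)/C(k) = -3*(3*k**2 + 2*k + 1)/(6*k**2 - 2*k - 3).
s_(k+1) − s_k = (-6*k**2 + 2*k + 3)/(3*3**k) = t_k.

Yes. s_k = (3*k**2 + 2*k + 1)/3**k.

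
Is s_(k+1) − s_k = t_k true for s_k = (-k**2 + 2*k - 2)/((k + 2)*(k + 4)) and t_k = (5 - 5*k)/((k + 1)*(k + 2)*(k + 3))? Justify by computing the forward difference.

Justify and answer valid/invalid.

Invalid: residual 3*(-k**3 + 4*k**2 + 19*k - 26)/(k**5 + 15*k**4 + 85*k**3 + 225*k**2 + 274*k + 120) ≠ 0.

s_(k+1) = (2*k - (k + 1)**2)/((k + 3)*(k + 5))
s_(k+1) − s_k = 2*(-4*k**2 - 10*k + 11)/(k**4 + 14*k**3 + 71*k**2 + 154*k + 120)
(s_(k+1) − s_k) − t_k = 3*(-k**3 + 4*k**2 + 19*k - 26)/(k**5 + 15*k**4 + 85*k**3 + 225*k**2 + 274*k + 120)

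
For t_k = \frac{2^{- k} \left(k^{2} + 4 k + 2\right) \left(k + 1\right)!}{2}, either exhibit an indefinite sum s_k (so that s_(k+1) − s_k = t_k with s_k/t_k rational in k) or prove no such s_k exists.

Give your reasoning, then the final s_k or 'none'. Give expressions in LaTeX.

Compute t_(k+1)/t_k: get (k + 2)*(4*k + (k + 1)**2 + 6)/(2*(k**2 + 4*k + 2)).
A = k/2 + 1, B = 1, C = k**2 + 4*k + 2.
Key eq: (k/2 + 1)·f(k+1) = (1)·f(k) + (k**2 + 4*k + 2).
Degrees (1,0,2) ⇒ d ≤ 1.
Coefficient equations give f(k) = 2*(k + 3).
Certificate R = B(k−1)f/C = 2*(k + 3)/(k**2 + 4*k + 2) gives s_k = (k + 3)*factorial(k + 1)/2**k.
s_(k+1) − s_k = (k**2 + 4*k + 2)*factorial(k + 1)/(2*2**k) = t_k.

s_k = 2^{- k} \left(k + 3\right) \left(k + 1\right)!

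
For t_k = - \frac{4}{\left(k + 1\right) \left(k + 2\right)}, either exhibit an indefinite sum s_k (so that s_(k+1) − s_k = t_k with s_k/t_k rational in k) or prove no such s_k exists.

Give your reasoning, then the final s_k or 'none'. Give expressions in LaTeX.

Ratio r(k) = (k + 1)/(k + 3).
Take A(k)=k + 1, B(k)=k + 3, C(k)=1.
Set up (k + 1)·f(k+1) − (k + 2)·f(k) − (1) = 0.
From deg A=1, deg B=1, deg C=0: d=1.
Coefficient equations give f(k) = k.
Then R = B(k−1)f/C = k*(k + 2), so s_k = R(k)·t_k = -4*k/(k + 1).
Δs = -4/(k**2 + 3*k + 2), as required.

s_k = - \frac{4 k}{k + 1}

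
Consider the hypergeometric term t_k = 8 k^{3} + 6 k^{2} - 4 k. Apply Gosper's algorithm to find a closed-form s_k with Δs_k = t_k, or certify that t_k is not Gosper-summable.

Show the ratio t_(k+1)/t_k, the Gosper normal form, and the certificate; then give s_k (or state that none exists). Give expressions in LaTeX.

r(k) = (4*k**3 + 15*k**2 + 16*k + 5)/(k*(4*k**2 + 3*k - 2)) after simplifying.
So A=1 and B=1, with C=k**3 + 3*k**2/4 - k/2.
Solve (1)·f(k+1) − (1)·f(k) = k**3 + 3*k**2/4 - k/2.
From deg A=0, deg B=0, deg C=3: d=4.
Solving with deg f ≤ 4: f(k) = k*(k - 1)*(2*k**2 - 3)/8.
R(k) = B(k−1)·f(k)/C(k) = (k - 1)*(2*k**2 - 3)/(2*(4*k**2 + 3*k - 2)); s_k = R·t_k = k*(2*k**3 - 2*k**2 - 3*k + 3).
Verify: 2*k*(4*k**2 + 3*k - 2) matches t_k.

s_k = k \left(2 k^{3} - 2 k^{2} - 3 k + 3\right)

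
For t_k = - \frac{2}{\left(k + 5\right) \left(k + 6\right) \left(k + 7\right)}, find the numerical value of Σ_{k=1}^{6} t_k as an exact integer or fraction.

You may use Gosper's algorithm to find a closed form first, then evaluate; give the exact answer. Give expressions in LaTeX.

Step 1: r(k) = (k + 5)/(k + 8).
Normal form (A,B,C) = (k + 5, k + 8, 1).
Need (k + 5)·f(k+1) − (k + 7)·f(k) = 1.
d = 2 from the (1,1,0) case.
Coefficient equations give f(k) = k*(k + 11)/60.
Certificate R = B(k−1)f/C = k*(k + 7)*(k + 11)/60 gives s_k = k*(-k - 11)/(30*(k + 5)*(k + 6)).
Check: Δs_k = -2/(k**3 + 18*k**2 + 107*k + 210). ✓
Σ_(k=1)^(6) t_k = s_(7) − s_(1) = -7/260 − (-1/105) = -19/1092.

Σ = -19/1092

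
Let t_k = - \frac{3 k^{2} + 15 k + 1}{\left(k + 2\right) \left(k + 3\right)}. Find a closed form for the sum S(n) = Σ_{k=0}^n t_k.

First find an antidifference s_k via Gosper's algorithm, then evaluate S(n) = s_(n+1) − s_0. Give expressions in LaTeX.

r(k) = (k + 2)*(15*k + 3*(k + 1)**2 + 16)/((k + 4)*(3*k**2 + 15*k + 1)) after simplifying.
A = k + 2, B = k + 4, C = k**2 + 5*k + 1/3.
Solve (k + 2)·f(k+1) − (k + 3)·f(k) = k**2 + 5*k + 1/3.
From deg A=1, deg B=1, deg C=2: d=2.
A polynomial solution: f(k) = k*(6*k - 5)/6.
Certificate R = B(k−1)f/C = k*(k + 3)*(6*k - 5)/(2*(3*k**2 + 15*k + 1)) gives s_k = k*(5 - 6*k)/(2*(k + 2)).
Verify: (-3*k**2 - 15*k - 1)/(k**2 + 5*k + 6) matches t_k.
s_(n+1) = (-6*n**2 - 7*n - 1)/(2*(n + 3)) and s_(0) = 0, so S(n) = (-6*n**2 - 7*n - 1)/(2*(n + 3)).

S(n) = \frac{- 6 n^{2} - 7 n - 1}{2 \left(n + 3\right)}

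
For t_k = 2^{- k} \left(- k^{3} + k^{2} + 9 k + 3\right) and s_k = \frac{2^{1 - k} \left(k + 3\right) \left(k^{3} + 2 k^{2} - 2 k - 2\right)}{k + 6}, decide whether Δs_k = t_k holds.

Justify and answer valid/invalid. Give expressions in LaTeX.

Invalid: residual \frac{3 \cdot 2^{- k} \left(k^{4} + 7 k^{3} - 11 k^{2} - 61 k - 22\right)}{k^{2} + 13 k + 42} ≠ 0.

s_(k+1) = (k**4 + 9*k**3 + 25*k**2 + 19*k - 4)/(2**k*(k + 7))
s_(k+1) − s_k = (-k**5 - 9*k**4 + k**3 + 129*k**2 + 234*k + 60)/(2**k*(k**2 + 13*k + 42))
(s_(k+1) − s_k) − t_k = 3*(k**4 + 7*k**3 - 11*k**2 - 61*k - 22)/(2**k*(k**2 + 13*k + 42))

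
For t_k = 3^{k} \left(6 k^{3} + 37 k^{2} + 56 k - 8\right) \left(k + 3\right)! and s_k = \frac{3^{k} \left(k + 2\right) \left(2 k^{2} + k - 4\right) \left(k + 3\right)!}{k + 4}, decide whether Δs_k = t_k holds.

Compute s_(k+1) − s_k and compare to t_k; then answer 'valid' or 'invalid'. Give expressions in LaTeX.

s_(k+1) = 3**(k + 1)*(k + 3)*(2*k**2 + 5*k - 1)*factorial(k + 4)/(k + 5)
s_(k+1) − s_k = 3**k*(6*k**5 + 79*k**4 + 387*k**3 + 832*k**2 + 618*k - 104)*factorial(k + 3)/((k + 4)*(k + 5))
(s_(k+1) − s_k) − t_k = -2*3**k*(6*k**4 + 61*k**3 + 202*k**2 + 215*k - 28)*factorial(k + 3)/((k + 4)*(k + 5))

Invalid: residual - \frac{2 \cdot 3^{k} \left(6 k^{4} + 61 k^{3} + 202 k^{2} + 215 k - 28\right) \left(k + 3\right)!}{\left(k + 4\right) \left(k + 5\right)} ≠ 0.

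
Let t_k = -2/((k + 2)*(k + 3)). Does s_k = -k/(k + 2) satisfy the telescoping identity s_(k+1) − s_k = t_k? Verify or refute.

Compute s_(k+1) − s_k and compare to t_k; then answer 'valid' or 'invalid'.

Valid: the claim telescopes to t_k.

s_(k+1) = (-k - 1)/(k + 3)
s_(k+1) − s_k = -2/(k**2 + 5*k + 6)
(s_(k+1) − s_k) − t_k = 0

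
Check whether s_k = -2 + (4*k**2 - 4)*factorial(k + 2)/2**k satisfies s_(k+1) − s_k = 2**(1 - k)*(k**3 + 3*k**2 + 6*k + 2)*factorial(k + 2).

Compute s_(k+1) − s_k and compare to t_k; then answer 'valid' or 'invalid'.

s_(k+1) = 2**(-k - 1)*(4*(k + 1)**2 - 4)*factorial(k + 3) - 2
s_(k+1) − s_k = 2**(1 - k)*(k**3 + 3*k**2 + 6*k + 2)*factorial(k + 2)
(s_(k+1) − s_k) − t_k = 0

valid; difference matches t_k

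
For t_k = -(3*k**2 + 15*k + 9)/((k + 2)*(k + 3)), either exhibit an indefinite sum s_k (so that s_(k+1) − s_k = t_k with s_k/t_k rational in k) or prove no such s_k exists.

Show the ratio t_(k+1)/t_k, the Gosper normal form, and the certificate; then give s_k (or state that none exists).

s_k = -3*k*(2*k + 1)/(2*k + 4)

The ratio is (k + 2)*(5*k + (k + 1)**2 + 8)/((k + 4)*(k**2 + 5*k + 3)).
Normal form (A,B,C) = (k + 2, k + 4, k**2 + 5*k + 3).
Need (k + 2)·f(k+1) − (k + 3)·f(k) = k**2 + 5*k + 3.
Degrees (1,1,2) ⇒ d ≤ 2.
Coefficient equations give f(k) = k*(2*k + 1)/2.
Get s_k = R·t_k = -3*k*(2*k + 1)/(2*k + 4) with R(k) = B(k−1)f(k)/C(k) = k*(k + 3)*(2*k + 1)/(2*(k**2 + 5*k + 3)).
Verify: 3*(-k**2 - 5*k - 3)/(k**2 + 5*k + 6) matches t_k.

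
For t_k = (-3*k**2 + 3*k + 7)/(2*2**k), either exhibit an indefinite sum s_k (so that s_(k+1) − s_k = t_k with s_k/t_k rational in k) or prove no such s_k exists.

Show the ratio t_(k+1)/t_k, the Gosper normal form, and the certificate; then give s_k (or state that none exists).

The ratio is (3*k**2 + 3*k - 7)/(2*(3*k**2 - 3*k - 7)).
So A=1/2 and B=1, with C=k**2 - k - 7/3.
f must satisfy (1/2)·f(k+1) − (1)·f(k) = k**2 - k - 7/3.
Bound: deg f ≤ 2.
Match coefficients ⇒ f(k) = -2*(3*k**2 + 3*k - 1)/3.
Certificate R = B(k−1)f/C = -2*(3*k**2 + 3*k - 1)/(3*k**2 - 3*k - 7) gives s_k = (3*k**2 + 3*k - 1)/2**k.
s_(k+1) − s_k = (-3*k**2 + 3*k + 7)/(2*2**k) = t_k.

s_k = (3*k**2 + 3*k - 1)/2**k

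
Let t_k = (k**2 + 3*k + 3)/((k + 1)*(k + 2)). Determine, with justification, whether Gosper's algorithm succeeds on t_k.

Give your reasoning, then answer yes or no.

Yes. s_k = k*(k + 2)/(k + 1).

t_(k+1)/t_k = (k + 1)*(3*k + (k + 1)**2 + 6)/((k + 3)*(k**2 + 3*k + 3)).
Gosper form: A/B · C(k+1)/C(k) with A=k + 1, B=k + 3, C=k**2 + 3*k + 3.
Set up (k + 1)·f(k+1) − (k + 2)·f(k) − (k**2 + 3*k + 3) = 0.
From deg A=1, deg B=1, deg C=2: d=2.
Coefficient equations give f(k) = k*(k + 2).
Then R = B(k−1)f/C = k*(k + 2)**2/(k**2 + 3*k + 3), so s_k = R(k)·t_k = k*(k + 2)/(k + 1).
Δs = (k**2 + 3*k + 3)/(k**2 + 3*k + 2), as required.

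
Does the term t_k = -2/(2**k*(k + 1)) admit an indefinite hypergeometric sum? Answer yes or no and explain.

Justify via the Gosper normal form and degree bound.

No. Not Gosper-summable.

Ratio r(k) = (k + 1)/(2*(k + 2)).
Gosper form: A/B · C(k+1)/C(k) with A=k/2 + 1/2, B=k + 2, C=1.
Set up (k/2 + 1/2)·f(k+1) − (k + 1)·f(k) − (1) = 0.
Degrees (1,1,0) ⇒ d ≤ -1.
Negative degree bound (-1): no f exists, t_k not Gosper-summable.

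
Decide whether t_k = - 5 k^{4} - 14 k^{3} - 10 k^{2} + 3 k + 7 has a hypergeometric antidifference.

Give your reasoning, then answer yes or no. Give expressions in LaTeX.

Yes. s_k = k \left(- k^{4} - k^{3} + 2 k^{2} + 3 k + 4\right).

The ratio is (5*k**4 + 34*k**3 + 82*k**2 + 79*k + 19)/(5*k**4 + 14*k**3 + 10*k**2 - 3*k - 7).
Normal form (A,B,C) = (1, 1, k**4 + 14*k**3/5 + 2*k**2 - 3*k/5 - 7/5).
Set up (1)·f(k+1) − (1)·f(k) − (k**4 + 14*k**3/5 + 2*k**2 - 3*k/5 - 7/5) = 0.
d = 5 from the (0,0,4) case.
Solve for f: f(k) = k*(k**4 + k**3 - 2*k**2 - 3*k - 4)/5 (degree 5 ≤ 5).
So s_k = (B(k−1)f/C)·t_k = (k*(k**4 + k**3 - 2*k**2 - 3*k - 4)/(5*k**4 + 14*k**3 + 10*k**2 - 3*k - 7))·t_k = k*(-k**4 - k**3 + 2*k**2 + 3*k + 4).
Δs = -5*k**4 - 14*k**3 - 10*k**2 + 3*k + 7, as required.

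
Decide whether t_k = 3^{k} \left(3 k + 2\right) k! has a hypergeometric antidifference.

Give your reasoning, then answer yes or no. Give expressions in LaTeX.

Ratio r(k) = 3*(k + 1)*(3*k + 5)/(3*k + 2).
Factor: A=3*k + 3; B=1; C=k + 2/3.
Need (3*k + 3)·f(k+1) − (1)·f(k) = k + 2/3.
From deg A=1, deg B=0, deg C=1: d=0.
Solve for f: f(k) = 1/3 (degree 0 ≤ 0).
So s_k = (B(k−1)f/C)·t_k = (1/(3*k + 2))·t_k = 3**k*factorial(k).
Δs = 3**k*(3*k + 2)*factorial(k), as required.

Yes. s_k = 3^{k} k!.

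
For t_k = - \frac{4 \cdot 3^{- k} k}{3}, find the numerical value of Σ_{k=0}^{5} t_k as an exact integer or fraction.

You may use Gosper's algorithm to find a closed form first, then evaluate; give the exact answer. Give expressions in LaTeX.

Σ = -716/729

r(k) = (k + 1)/(3*k) after simplifying.
Gosper form: A/B · C(k+1)/C(k) with A=1/3, B=1, C=k.
Solve (1/3)·f(k+1) − (1)·f(k) = k.
Degrees (0,0,1) ⇒ d ≤ 1.
Solve for f: f(k) = -3*(2*k + 1)/4 (degree 1 ≤ 1).
Get s_k = R·t_k = (2*k + 1)/3**k with R(k) = B(k−1)f(k)/C(k) = -3*(2*k + 1)/(4*k).
Δs = -4*k/(3*3**k), as required.
Sum = s_(6) − s_(0); s_(6) = 13/729, s_(0) = 1 ⇒ -716/729.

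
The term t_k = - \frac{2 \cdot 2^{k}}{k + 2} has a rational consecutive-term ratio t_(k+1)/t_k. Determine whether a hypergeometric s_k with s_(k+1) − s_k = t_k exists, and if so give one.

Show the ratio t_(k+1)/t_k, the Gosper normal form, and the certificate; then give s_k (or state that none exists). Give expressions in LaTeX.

r(k) = 2*(k + 2)/(k + 3) after simplifying.
So A=2*k + 4 and B=k + 3, with C=1.
Need (2*k + 4)·f(k+1) − (k + 2)·f(k) = 1.
d = -1 from the (1,1,0) case.
Negative degree bound (-1): no f exists, t_k not Gosper-summable.

no hypergeometric antidifference exists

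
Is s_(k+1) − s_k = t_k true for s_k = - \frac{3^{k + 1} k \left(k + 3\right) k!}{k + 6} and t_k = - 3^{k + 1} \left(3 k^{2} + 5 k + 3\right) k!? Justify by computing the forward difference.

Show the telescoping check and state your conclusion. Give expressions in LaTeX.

Invalid: residual \frac{3^{k + 2} \left(3 k^{3} + 23 k^{2} + 32 k + 18\right) k!}{\left(k + 6\right) \left(k + 7\right)} ≠ 0.

s_(k+1) = -3**(k + 2)*(k + 1)*(k + 4)*factorial(k + 1)/(k + 7)
s_(k+1) − s_k = -3**(k + 1)*(3*k**4 + 35*k**3 + 125*k**2 + 153*k + 72)*factorial(k)/((k + 6)*(k + 7))
(s_(k+1) − s_k) − t_k = 3**(k + 2)*(3*k**3 + 23*k**2 + 32*k + 18)*factorial(k)/((k + 6)*(k + 7))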